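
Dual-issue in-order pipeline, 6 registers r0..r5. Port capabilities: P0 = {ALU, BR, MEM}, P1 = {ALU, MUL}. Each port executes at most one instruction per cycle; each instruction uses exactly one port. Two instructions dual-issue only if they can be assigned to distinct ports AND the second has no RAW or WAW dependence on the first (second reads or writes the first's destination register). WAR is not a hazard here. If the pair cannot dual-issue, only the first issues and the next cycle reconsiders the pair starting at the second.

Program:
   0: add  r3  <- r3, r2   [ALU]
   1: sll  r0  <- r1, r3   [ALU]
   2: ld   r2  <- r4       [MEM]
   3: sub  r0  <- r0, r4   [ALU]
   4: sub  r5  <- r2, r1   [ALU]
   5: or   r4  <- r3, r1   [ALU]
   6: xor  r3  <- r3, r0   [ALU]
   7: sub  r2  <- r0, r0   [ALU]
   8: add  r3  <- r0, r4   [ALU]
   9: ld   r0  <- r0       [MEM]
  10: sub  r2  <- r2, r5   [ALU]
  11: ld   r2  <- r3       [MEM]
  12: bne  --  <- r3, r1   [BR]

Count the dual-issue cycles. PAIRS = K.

#0 head=0: add.ALU i0 RAW r3
#1 head=1: sll.ALU+ld.MEM i1/i2 pair
#2 head=3: sub.ALU+sub.ALU i3/i4 pair
#3 head=5: or.ALU+xor.ALU i5/i6 pair
#4 head=7: sub.ALU+add.ALU i7/i8 pair
#5 head=9: ld.MEM+sub.ALU i9/i10 pair
#6 head=11: ld.MEM i11 no-port MEM/BR
#7 head=12: bne.BR i12 tail

PAIRS = 5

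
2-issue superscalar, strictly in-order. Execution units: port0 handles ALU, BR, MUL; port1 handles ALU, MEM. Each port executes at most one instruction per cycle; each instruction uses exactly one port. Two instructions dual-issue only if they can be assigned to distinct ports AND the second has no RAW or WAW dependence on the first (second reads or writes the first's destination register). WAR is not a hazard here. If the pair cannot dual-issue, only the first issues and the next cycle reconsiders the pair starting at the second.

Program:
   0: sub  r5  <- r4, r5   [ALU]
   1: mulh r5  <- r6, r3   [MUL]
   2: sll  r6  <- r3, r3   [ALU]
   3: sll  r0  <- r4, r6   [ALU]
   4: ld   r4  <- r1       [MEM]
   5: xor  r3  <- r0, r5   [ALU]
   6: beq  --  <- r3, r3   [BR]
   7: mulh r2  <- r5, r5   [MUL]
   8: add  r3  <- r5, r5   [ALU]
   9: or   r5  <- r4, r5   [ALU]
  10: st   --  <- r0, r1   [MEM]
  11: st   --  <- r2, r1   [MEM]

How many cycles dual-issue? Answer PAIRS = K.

c0: i0 sub.ALU  WAW r5
c1: i1,i2 mulh.MUL/sll.ALU  2-wide
c2: i3,i4 sll.ALU/ld.MEM  2-wide
c3: i5 xor.ALU  RAW r3
c4: i6 beq.BR  no-port BR/MUL
c5: i7,i8 mulh.MUL/add.ALU  2-wide
c6: i9,i10 or.ALU/st.MEM  2-wide
c7: i11 st.MEM  tail

PAIRS = 4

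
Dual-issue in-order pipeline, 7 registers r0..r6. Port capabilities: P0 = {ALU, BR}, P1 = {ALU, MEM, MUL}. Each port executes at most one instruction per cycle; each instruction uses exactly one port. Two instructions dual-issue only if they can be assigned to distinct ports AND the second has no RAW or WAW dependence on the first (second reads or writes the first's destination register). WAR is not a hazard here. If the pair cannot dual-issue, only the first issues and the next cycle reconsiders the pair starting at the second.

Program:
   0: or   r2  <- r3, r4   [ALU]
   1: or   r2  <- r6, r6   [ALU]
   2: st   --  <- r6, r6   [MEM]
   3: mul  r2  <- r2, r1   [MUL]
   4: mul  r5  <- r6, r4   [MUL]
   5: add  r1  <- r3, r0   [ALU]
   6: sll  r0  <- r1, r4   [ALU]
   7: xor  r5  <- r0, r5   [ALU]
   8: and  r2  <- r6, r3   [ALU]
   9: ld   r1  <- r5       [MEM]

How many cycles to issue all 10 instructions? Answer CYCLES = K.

CYCLES = 7

c0: i0 or.ALU  WAW r2
c1: i1/i2 or.ALU/st.MEM  pair
c2: i3 mul.MUL  no-port MUL/MUL
c3: i4/i5 mul.MUL/add.ALU  pair
c4: i6 sll.ALU  RAW r0
c5: i7/i8 xor.ALU/and.ALU  pair
c6: i9 ld.MEM  tail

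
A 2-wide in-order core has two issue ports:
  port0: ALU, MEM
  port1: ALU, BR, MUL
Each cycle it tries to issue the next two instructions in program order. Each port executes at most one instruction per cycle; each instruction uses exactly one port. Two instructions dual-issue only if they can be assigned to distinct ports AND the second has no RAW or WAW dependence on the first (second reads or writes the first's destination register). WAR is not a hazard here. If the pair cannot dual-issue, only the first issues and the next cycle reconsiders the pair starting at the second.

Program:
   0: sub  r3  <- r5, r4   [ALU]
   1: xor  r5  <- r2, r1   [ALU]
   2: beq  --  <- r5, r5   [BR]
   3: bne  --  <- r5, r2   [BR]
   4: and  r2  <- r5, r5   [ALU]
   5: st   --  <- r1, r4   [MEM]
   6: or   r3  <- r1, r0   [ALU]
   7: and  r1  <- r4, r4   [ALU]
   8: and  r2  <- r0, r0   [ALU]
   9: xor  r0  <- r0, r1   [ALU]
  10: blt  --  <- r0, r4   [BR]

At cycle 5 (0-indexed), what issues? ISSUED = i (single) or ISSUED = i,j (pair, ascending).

t=0 i0&i1:sub xor ; pair
t=1 i2:beq ; no-port BR/BR
t=2 i3&i4:bne and ; pair
t=3 i5&i6:st or ; pair
t=4 i7&i8:and and ; pair
t=5 i9:xor ; RAW r0
t=6 i10:blt ; tail

ISSUED = 9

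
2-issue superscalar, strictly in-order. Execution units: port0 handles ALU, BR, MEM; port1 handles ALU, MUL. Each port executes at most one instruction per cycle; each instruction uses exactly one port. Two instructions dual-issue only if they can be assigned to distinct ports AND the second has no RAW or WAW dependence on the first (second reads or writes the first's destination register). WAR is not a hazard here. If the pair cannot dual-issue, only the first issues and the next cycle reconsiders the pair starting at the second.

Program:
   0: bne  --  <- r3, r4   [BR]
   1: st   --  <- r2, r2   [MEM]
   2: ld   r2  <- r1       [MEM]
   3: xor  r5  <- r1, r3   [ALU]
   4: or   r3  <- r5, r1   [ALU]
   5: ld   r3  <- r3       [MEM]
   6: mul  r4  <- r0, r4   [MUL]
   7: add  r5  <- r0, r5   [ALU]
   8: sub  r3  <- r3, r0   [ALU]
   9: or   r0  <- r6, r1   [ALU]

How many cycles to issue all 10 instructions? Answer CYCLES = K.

0. bne.BR @i0  | no-port BR/MEM
1. st.MEM @i1  | no-port MEM/MEM
2. ld.MEM/xor.ALU @i2&i3  | 2-wide
3. or.ALU @i4  | RAW+WAW r3
4. ld.MEM/mul.MUL @i5&i6  | 2-wide
5. add.ALU/sub.ALU @i7&i8  | 2-wide
6. or.ALU @i9  | tail

CYCLES = 7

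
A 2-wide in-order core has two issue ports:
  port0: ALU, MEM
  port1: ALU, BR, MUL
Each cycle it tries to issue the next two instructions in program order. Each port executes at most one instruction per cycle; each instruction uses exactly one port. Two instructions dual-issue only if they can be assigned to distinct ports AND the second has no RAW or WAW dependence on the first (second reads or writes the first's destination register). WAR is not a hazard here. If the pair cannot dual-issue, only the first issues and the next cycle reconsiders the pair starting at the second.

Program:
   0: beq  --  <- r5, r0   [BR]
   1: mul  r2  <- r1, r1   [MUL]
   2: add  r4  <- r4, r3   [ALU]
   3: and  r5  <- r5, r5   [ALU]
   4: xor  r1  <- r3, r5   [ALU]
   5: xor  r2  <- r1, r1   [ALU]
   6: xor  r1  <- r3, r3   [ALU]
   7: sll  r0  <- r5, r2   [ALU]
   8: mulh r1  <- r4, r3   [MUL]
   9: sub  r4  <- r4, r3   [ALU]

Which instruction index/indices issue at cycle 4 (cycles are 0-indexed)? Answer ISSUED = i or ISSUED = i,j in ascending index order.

[0] i0  beq.BR  -- no-port BR/MUL
[1] i1/i2  mul.MUL+add.ALU  -- pair
[2] i3  and.ALU  -- RAW r5
[3] i4  xor.ALU  -- RAW r1
[4] i5/i6  xor.ALU+xor.ALU  -- pair
[5] i7/i8  sll.ALU+mulh.MUL  -- pair
[6] i9  sub.ALU  -- tail

ISSUED = 5,6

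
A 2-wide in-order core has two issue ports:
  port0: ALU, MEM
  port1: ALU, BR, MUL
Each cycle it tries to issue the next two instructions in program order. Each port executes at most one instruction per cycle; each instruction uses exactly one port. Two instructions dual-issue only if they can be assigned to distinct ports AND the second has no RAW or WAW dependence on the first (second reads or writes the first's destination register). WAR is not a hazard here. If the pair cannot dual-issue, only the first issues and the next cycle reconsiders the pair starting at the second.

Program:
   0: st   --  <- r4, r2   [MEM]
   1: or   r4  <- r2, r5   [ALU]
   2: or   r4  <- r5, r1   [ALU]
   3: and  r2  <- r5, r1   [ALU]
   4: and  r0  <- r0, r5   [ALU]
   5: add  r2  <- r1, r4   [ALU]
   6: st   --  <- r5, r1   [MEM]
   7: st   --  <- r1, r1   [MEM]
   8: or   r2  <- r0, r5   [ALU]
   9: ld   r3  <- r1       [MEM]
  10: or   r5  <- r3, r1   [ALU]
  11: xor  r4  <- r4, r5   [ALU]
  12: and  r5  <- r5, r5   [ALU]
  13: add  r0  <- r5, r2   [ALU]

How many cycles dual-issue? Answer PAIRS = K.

#0 head=0: st/or i0&i1 dual
#1 head=2: or/and i2&i3 dual
#2 head=4: and/add i4&i5 dual
#3 head=6: st i6 no-port MEM/MEM
#4 head=7: st/or i7&i8 dual
#5 head=9: ld i9 RAW r3
#6 head=10: or i10 RAW r5
#7 head=11: xor/and i11&i12 dual
#8 head=13: add i13 tail

PAIRS = 5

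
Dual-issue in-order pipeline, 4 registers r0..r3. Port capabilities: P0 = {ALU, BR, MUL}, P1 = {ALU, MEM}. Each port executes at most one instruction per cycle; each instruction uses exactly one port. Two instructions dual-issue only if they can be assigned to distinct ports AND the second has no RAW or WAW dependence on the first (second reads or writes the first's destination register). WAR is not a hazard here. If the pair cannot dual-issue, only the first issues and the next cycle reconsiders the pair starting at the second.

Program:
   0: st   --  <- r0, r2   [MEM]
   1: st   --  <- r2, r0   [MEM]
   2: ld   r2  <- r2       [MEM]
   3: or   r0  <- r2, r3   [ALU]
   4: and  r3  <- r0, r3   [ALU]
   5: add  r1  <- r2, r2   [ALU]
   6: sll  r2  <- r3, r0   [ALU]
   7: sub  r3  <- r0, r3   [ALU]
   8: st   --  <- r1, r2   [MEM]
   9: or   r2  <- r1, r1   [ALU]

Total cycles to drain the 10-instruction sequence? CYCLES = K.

CYCLES = 7

  cy0 -> i0 (st) no-port MEM/MEM
  cy1 -> i1 (st) no-port MEM/MEM
  cy2 -> i2 (ld) RAW r2
  cy3 -> i3 (or) RAW r0
  cy4 -> i4+i5 (and/add) 2-wide
  cy5 -> i6+i7 (sll/sub) 2-wide
  cy6 -> i8+i9 (st/or) 2-wide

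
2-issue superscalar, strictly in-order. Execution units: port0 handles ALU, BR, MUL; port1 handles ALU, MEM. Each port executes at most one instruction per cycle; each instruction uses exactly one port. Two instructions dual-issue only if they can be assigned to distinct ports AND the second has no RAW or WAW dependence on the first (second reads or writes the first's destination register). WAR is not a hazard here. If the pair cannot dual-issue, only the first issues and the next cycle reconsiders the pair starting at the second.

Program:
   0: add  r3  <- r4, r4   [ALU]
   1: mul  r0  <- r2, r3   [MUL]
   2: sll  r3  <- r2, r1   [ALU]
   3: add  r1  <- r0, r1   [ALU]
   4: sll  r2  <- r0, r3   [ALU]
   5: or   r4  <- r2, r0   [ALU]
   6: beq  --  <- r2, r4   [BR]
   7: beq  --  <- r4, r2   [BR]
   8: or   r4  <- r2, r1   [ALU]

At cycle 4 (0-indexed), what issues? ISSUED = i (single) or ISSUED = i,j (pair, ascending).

[0] i0  add.ALU  -- RAW r3
[1] i1+i2  mul.MUL;sll.ALU  -- dual
[2] i3+i4  add.ALU;sll.ALU  -- dual
[3] i5  or.ALU  -- RAW r4
[4] i6  beq.BR  -- no-port BR/BR
[5] i7+i8  beq.BR;or.ALU  -- dual

ISSUED = 6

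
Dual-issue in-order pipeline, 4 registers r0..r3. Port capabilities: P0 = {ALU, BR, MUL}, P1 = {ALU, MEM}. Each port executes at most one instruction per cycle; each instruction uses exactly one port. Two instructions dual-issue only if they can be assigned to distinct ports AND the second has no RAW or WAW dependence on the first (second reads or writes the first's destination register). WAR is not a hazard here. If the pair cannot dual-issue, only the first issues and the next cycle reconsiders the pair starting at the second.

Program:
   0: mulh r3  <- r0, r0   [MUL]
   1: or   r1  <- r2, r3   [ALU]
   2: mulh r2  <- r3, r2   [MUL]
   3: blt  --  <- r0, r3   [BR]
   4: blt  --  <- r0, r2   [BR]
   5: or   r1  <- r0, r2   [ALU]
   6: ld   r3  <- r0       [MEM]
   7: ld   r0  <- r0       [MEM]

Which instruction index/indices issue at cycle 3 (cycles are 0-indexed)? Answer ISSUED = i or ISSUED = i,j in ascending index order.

ISSUED = 4,5

t=0 i0:mulh ; RAW r3
t=1 i1,i2:or mulh ; dual
t=2 i3:blt ; no-port BR/BR
t=3 i4,i5:blt or ; dual
t=4 i6:ld ; no-port MEM/MEM
t=5 i7:ld ; tail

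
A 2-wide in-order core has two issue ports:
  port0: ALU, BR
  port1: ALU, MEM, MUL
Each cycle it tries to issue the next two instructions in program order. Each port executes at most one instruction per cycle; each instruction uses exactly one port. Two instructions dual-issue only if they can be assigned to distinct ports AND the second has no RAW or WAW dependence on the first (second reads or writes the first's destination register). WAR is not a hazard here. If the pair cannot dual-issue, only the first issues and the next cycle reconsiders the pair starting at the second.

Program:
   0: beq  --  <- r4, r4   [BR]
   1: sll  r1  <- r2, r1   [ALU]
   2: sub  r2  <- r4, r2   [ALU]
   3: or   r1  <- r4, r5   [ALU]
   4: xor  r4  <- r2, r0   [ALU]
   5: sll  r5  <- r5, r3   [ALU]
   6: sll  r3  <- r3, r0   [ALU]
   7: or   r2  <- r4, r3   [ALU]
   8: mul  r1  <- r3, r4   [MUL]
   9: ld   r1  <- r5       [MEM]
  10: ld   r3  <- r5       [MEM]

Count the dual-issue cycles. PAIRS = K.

c0: i0/i1 beq+sll  2-wide
c1: i2/i3 sub+or  2-wide
c2: i4/i5 xor+sll  2-wide
c3: i6 sll  RAW r3
c4: i7/i8 or+mul  2-wide
c5: i9 ld  no-port MEM/MEM
c6: i10 ld  tail

PAIRS = 4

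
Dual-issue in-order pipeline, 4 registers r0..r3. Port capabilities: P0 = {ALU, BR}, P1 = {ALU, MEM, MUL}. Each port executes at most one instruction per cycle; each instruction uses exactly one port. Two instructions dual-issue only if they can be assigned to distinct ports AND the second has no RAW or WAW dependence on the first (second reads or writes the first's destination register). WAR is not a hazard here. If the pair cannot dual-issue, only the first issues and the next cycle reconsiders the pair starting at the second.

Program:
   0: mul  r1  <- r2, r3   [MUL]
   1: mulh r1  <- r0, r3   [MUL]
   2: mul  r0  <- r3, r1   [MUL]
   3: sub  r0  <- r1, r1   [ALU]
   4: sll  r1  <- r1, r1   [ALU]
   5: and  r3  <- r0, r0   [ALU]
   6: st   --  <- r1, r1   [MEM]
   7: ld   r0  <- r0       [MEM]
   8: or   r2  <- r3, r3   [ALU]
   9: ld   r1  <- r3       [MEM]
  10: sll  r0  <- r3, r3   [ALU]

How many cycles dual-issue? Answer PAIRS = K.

PAIRS = 4

#0 head=0: mul i0 no-port MUL/MUL
#1 head=1: mulh i1 no-port MUL/MUL
#2 head=2: mul i2 WAW r0
#3 head=3: sub+sll i3/i4 dual
#4 head=5: and+st i5/i6 dual
#5 head=7: ld+or i7/i8 dual
#6 head=9: ld+sll i9/i10 dual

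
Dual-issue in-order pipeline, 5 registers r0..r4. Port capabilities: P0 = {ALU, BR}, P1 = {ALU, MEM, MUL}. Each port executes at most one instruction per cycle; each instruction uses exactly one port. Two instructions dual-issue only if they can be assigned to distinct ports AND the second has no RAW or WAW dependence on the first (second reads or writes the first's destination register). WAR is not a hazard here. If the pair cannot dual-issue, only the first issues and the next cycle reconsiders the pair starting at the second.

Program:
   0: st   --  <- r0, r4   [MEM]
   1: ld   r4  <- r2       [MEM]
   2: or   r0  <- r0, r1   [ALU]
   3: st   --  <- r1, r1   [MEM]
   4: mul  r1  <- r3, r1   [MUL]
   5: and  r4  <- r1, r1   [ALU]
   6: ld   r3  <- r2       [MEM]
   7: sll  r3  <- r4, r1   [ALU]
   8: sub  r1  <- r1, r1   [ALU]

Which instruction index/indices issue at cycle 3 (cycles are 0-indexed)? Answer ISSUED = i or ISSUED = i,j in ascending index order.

ISSUED = 4

c0: i0 st.MEM  no-port MEM/MEM
c1: i1&i2 ld.MEM/or.ALU  2-wide
c2: i3 st.MEM  no-port MEM/MUL
c3: i4 mul.MUL  RAW r1
c4: i5&i6 and.ALU/ld.MEM  2-wide
c5: i7&i8 sll.ALU/sub.ALU  2-wide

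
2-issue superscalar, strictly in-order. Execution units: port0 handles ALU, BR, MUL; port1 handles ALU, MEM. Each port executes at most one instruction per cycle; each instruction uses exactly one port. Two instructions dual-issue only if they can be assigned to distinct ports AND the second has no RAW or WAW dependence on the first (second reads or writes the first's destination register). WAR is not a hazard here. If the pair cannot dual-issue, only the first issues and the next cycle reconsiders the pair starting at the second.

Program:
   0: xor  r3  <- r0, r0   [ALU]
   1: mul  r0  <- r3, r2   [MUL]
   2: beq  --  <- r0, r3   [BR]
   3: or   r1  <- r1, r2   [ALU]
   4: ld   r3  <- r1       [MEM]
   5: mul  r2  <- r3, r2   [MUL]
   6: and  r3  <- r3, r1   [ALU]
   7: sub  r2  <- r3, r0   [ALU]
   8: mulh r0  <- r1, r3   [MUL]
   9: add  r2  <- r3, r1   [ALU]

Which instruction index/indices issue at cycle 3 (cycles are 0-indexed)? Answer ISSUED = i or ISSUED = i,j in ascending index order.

0. xor.ALU @i0  | RAW r3
1. mul.MUL @i1  | no-port MUL/BR
2. beq.BR or.ALU @i2,i3  | 2-wide
3. ld.MEM @i4  | RAW r3
4. mul.MUL and.ALU @i5,i6  | 2-wide
5. sub.ALU mulh.MUL @i7,i8  | 2-wide
6. add.ALU @i9  | tail

ISSUED = 4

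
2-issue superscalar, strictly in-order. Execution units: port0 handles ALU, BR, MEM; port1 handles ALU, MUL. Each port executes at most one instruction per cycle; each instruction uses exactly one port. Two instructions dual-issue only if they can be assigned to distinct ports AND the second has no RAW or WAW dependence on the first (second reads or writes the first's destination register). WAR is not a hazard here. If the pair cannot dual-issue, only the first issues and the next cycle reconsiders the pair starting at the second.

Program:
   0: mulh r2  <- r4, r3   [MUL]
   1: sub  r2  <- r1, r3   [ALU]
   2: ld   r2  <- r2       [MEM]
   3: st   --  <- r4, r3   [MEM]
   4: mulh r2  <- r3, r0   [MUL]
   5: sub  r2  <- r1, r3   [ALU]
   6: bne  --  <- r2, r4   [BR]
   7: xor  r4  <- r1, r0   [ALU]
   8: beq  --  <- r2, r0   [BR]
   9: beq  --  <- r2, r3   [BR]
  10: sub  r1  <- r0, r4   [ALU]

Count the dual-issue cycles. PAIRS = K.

[0] i0  mulh  -- WAW r2
[1] i1  sub  -- RAW+WAW r2
[2] i2  ld  -- no-port MEM/MEM
[3] i3&i4  st/mulh  -- pair
[4] i5  sub  -- RAW r2
[5] i6&i7  bne/xor  -- pair
[6] i8  beq  -- no-port BR/BR
[7] i9&i10  beq/sub  -- pair

PAIRS = 3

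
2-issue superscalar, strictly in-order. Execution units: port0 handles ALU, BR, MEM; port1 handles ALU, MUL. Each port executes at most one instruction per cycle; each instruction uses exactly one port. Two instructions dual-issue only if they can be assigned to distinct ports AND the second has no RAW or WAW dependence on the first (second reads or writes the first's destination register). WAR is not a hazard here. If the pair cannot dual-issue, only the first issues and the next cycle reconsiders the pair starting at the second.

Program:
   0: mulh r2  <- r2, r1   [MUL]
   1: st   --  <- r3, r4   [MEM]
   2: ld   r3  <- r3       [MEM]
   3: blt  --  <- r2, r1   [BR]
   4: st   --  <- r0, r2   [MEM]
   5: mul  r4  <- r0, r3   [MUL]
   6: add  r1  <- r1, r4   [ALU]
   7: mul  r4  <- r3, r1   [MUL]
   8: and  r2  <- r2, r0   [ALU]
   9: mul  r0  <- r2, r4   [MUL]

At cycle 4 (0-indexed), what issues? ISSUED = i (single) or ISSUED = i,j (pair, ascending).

[0] i0&i1  mulh+st  -- pair
[1] i2  ld  -- no-port MEM/BR
[2] i3  blt  -- no-port BR/MEM
[3] i4&i5  st+mul  -- pair
[4] i6  add  -- RAW r1
[5] i7&i8  mul+and  -- pair
[6] i9  mul  -- tail

ISSUED = 6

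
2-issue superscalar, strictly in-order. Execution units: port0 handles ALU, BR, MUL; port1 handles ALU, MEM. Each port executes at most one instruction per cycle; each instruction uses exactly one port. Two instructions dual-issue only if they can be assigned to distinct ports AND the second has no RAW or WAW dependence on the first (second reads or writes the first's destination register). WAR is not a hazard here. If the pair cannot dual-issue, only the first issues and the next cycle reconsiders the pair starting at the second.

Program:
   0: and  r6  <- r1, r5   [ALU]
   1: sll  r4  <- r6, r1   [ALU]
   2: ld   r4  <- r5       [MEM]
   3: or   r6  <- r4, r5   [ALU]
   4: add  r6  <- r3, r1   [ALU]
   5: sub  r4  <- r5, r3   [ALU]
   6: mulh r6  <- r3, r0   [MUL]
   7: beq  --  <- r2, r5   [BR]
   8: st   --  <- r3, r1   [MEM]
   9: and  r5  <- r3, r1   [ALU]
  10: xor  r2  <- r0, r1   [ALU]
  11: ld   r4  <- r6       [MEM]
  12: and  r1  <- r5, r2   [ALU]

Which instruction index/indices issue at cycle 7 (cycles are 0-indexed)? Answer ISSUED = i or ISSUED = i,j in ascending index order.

[0] i0  and.ALU  -- RAW r6
[1] i1  sll.ALU  -- WAW r4
[2] i2  ld.MEM  -- RAW r4
[3] i3  or.ALU  -- WAW r6
[4] i4+i5  add.ALU sub.ALU  -- pair
[5] i6  mulh.MUL  -- no-port MUL/BR
[6] i7+i8  beq.BR st.MEM  -- pair
[7] i9+i10  and.ALU xor.ALU  -- pair
[8] i11+i12  ld.MEM and.ALU  -- pair

ISSUED = 9,10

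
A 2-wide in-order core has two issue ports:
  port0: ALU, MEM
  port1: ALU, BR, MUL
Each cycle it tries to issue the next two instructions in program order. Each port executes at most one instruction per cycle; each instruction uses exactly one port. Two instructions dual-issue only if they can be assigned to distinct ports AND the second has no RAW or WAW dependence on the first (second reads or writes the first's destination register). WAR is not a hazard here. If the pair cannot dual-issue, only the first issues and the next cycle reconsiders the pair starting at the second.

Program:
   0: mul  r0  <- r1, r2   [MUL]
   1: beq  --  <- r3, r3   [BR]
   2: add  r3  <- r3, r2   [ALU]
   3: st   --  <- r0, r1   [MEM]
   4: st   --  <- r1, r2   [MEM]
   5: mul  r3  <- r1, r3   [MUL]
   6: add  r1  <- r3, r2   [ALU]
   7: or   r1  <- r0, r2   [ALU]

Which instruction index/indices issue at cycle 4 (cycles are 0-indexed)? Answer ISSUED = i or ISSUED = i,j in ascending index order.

ISSUED = 6

  cy0 -> i0 (mul) no-port MUL/BR
  cy1 -> i1+i2 (beq;add) pair
  cy2 -> i3 (st) no-port MEM/MEM
  cy3 -> i4+i5 (st;mul) pair
  cy4 -> i6 (add) WAW r1
  cy5 -> i7 (or) tail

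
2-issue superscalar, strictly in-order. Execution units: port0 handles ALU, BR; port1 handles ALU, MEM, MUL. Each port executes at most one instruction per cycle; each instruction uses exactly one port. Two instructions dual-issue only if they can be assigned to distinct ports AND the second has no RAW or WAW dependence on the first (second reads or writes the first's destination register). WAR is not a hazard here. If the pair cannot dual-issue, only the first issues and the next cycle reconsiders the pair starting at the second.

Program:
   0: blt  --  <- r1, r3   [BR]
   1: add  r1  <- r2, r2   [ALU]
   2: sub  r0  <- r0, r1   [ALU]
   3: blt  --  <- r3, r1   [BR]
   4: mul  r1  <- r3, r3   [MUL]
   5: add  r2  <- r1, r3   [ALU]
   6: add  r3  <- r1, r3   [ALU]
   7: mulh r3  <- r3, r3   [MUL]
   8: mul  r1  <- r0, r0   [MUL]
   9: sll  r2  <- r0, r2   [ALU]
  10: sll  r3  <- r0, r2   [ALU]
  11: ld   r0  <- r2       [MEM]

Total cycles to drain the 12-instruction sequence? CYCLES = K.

[0] i0+i1  blt add  -- dual
[1] i2+i3  sub blt  -- dual
[2] i4  mul  -- RAW r1
[3] i5+i6  add add  -- dual
[4] i7  mulh  -- no-port MUL/MUL
[5] i8+i9  mul sll  -- dual
[6] i10+i11  sll ld  -- dual

CYCLES = 7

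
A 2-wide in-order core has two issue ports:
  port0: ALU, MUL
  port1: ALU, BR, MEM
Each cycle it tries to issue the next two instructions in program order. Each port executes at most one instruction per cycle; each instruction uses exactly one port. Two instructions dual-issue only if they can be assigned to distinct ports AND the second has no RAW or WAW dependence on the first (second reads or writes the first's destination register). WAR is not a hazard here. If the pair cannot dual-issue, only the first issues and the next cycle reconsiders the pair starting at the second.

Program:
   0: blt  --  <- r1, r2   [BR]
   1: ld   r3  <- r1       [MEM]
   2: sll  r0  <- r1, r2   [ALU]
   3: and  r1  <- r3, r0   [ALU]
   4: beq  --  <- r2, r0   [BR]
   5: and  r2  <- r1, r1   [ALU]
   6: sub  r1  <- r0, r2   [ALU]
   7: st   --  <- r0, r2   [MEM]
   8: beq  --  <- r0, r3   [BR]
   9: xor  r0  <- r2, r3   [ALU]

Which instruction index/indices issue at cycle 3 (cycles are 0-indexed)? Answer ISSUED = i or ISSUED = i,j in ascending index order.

t=0 i0:blt ; no-port BR/MEM
t=1 i1+i2:ld/sll ; pair
t=2 i3+i4:and/beq ; pair
t=3 i5:and ; RAW r2
t=4 i6+i7:sub/st ; pair
t=5 i8+i9:beq/xor ; pair

ISSUED = 5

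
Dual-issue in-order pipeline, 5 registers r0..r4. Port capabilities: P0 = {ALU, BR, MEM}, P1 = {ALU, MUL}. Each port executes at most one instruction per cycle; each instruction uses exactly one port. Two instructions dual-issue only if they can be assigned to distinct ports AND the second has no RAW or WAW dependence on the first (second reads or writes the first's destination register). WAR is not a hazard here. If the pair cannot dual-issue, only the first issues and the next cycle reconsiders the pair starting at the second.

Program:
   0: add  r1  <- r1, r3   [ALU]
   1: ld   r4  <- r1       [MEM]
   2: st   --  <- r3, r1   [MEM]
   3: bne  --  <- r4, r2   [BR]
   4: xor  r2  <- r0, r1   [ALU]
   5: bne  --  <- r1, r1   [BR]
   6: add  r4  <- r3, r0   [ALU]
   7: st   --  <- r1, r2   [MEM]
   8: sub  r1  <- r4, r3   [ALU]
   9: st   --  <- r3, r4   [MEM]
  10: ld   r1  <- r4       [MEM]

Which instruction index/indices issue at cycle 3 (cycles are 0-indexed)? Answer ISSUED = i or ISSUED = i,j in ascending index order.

ISSUED = 3,4

[0] i0  add  -- RAW r1
[1] i1  ld  -- no-port MEM/MEM
[2] i2  st  -- no-port MEM/BR
[3] i3+i4  bne+xor  -- dual
[4] i5+i6  bne+add  -- dual
[5] i7+i8  st+sub  -- dual
[6] i9  st  -- no-port MEM/MEM
[7] i10  ld  -- tail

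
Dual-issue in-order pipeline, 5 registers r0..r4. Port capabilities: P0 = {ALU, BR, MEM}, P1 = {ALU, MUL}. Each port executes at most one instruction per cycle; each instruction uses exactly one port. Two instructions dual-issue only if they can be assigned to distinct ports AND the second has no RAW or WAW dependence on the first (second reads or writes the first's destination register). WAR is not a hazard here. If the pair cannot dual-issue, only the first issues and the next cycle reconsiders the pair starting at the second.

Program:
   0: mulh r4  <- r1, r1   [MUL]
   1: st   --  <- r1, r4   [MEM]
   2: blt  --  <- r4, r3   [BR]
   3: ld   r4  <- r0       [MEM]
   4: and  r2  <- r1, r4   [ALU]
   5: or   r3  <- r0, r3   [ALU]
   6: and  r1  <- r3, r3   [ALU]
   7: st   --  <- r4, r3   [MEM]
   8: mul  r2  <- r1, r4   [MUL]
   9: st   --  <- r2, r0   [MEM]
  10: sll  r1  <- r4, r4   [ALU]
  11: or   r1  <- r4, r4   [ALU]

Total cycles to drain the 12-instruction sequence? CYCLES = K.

#0 head=0: mulh i0 RAW r4
#1 head=1: st i1 no-port MEM/BR
#2 head=2: blt i2 no-port BR/MEM
#3 head=3: ld i3 RAW r4
#4 head=4: and/or i4+i5 pair
#5 head=6: and/st i6+i7 pair
#6 head=8: mul i8 RAW r2
#7 head=9: st/sll i9+i10 pair
#8 head=11: or i11 tail

CYCLES = 9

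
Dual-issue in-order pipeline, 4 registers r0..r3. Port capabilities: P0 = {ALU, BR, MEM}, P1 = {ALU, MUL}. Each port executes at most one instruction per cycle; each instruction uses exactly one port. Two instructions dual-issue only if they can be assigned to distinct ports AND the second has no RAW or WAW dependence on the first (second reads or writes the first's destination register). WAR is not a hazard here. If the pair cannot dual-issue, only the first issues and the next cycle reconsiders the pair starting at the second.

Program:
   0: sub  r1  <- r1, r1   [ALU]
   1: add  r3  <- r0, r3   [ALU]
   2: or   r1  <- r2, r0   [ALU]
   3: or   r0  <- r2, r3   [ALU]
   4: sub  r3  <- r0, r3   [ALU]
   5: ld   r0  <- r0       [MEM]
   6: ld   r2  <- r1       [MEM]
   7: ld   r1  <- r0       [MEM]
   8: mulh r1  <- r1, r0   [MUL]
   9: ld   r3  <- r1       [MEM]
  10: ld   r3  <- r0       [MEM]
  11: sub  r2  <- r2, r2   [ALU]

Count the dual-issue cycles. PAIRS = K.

#0 head=0: sub.ALU add.ALU i0,i1 pair
#1 head=2: or.ALU or.ALU i2,i3 pair
#2 head=4: sub.ALU ld.MEM i4,i5 pair
#3 head=6: ld.MEM i6 no-port MEM/MEM
#4 head=7: ld.MEM i7 RAW+WAW r1
#5 head=8: mulh.MUL i8 RAW r1
#6 head=9: ld.MEM i9 no-port MEM/MEM
#7 head=10: ld.MEM sub.ALU i10,i11 pair

PAIRS = 4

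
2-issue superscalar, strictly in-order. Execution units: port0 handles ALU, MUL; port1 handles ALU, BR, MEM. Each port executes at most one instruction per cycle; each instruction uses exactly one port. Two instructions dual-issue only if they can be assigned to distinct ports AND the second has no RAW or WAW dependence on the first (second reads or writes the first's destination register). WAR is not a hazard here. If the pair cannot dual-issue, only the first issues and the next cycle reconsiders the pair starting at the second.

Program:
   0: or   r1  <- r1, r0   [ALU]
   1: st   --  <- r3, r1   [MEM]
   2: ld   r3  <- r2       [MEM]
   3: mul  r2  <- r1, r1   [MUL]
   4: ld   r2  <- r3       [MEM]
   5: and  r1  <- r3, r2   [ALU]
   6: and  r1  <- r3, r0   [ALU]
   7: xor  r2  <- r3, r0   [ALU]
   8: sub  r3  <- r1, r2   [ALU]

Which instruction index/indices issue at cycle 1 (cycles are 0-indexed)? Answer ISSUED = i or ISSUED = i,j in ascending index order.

ISSUED = 1

c0: i0 or.ALU  RAW r1
c1: i1 st.MEM  no-port MEM/MEM
c2: i2,i3 ld.MEM/mul.MUL  2-wide
c3: i4 ld.MEM  RAW r2
c4: i5 and.ALU  WAW r1
c5: i6,i7 and.ALU/xor.ALU  2-wide
c6: i8 sub.ALU  tail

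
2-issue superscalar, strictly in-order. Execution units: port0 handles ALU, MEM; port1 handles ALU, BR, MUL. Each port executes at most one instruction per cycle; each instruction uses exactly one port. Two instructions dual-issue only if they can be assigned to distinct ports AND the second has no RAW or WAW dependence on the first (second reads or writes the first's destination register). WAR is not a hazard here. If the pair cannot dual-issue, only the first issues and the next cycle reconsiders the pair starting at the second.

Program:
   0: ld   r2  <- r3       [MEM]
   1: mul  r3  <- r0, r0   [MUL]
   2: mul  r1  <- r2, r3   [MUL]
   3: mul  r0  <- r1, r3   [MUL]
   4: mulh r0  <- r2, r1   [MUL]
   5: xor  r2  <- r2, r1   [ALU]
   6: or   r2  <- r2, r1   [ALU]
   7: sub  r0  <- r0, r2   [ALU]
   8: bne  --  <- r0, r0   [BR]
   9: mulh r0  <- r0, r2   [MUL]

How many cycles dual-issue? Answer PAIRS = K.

PAIRS = 2

t=0 i0/i1:ld mul ; 2-wide
t=1 i2:mul ; no-port MUL/MUL
t=2 i3:mul ; no-port MUL/MUL
t=3 i4/i5:mulh xor ; 2-wide
t=4 i6:or ; RAW r2
t=5 i7:sub ; RAW r0
t=6 i8:bne ; no-port BR/MUL
t=7 i9:mulh ; tail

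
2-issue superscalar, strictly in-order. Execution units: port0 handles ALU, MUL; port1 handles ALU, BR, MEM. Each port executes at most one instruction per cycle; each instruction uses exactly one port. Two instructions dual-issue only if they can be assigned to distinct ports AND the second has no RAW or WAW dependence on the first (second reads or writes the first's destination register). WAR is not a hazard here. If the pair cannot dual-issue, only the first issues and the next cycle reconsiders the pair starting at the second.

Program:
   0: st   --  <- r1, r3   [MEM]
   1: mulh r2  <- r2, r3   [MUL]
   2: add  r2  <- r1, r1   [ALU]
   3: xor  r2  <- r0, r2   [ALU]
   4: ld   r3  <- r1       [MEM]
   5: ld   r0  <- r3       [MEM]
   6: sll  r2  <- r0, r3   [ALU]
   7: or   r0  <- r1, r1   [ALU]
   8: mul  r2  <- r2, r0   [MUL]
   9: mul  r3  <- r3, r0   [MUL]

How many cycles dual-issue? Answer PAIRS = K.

t=0 i0,i1:st.MEM mulh.MUL ; pair
t=1 i2:add.ALU ; RAW+WAW r2
t=2 i3,i4:xor.ALU ld.MEM ; pair
t=3 i5:ld.MEM ; RAW r0
t=4 i6,i7:sll.ALU or.ALU ; pair
t=5 i8:mul.MUL ; no-port MUL/MUL
t=6 i9:mul.MUL ; tail

PAIRS = 3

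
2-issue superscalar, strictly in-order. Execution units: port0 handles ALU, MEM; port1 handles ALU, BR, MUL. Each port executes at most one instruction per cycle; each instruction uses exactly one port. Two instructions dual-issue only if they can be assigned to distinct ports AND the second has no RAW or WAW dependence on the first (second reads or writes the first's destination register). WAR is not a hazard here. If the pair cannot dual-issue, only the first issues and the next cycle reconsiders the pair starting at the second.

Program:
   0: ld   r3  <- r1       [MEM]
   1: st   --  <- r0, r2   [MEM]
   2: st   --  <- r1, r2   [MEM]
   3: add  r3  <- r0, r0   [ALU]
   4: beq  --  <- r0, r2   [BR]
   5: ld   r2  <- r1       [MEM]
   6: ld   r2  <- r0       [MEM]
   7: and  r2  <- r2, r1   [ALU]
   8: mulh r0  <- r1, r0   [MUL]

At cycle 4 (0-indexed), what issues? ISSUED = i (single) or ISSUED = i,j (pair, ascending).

#0 head=0: ld.MEM i0 no-port MEM/MEM
#1 head=1: st.MEM i1 no-port MEM/MEM
#2 head=2: st.MEM+add.ALU i2&i3 2-wide
#3 head=4: beq.BR+ld.MEM i4&i5 2-wide
#4 head=6: ld.MEM i6 RAW+WAW r2
#5 head=7: and.ALU+mulh.MUL i7&i8 2-wide

ISSUED = 6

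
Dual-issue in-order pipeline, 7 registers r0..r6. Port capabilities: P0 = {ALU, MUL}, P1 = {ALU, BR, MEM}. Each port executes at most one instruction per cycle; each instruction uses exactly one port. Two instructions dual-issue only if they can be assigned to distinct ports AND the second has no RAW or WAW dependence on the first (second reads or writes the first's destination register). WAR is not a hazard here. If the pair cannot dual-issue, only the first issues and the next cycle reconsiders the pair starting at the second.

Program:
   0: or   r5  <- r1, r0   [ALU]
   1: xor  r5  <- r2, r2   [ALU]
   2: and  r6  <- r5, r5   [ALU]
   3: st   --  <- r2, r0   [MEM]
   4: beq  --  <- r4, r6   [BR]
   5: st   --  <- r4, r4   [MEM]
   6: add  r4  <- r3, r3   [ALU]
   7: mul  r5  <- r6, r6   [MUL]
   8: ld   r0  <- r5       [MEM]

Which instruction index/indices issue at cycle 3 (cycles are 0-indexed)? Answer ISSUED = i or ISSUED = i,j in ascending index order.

[0] i0  or  -- WAW r5
[1] i1  xor  -- RAW r5
[2] i2,i3  and st  -- pair
[3] i4  beq  -- no-port BR/MEM
[4] i5,i6  st add  -- pair
[5] i7  mul  -- RAW r5
[6] i8  ld  -- tail

ISSUED = 4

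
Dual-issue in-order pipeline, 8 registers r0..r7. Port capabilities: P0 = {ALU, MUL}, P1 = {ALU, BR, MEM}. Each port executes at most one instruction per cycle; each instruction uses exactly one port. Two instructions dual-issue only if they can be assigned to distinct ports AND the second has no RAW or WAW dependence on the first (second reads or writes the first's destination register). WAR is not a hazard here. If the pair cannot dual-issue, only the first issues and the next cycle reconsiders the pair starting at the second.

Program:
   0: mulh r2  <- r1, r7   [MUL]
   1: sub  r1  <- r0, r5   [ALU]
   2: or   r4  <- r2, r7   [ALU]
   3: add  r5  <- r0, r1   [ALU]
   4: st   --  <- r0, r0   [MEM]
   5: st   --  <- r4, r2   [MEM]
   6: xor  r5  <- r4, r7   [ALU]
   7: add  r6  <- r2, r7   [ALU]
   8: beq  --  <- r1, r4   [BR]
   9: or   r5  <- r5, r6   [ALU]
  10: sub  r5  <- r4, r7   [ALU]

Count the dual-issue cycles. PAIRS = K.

PAIRS = 4

[0] i0,i1  mulh.MUL sub.ALU  -- pair
[1] i2,i3  or.ALU add.ALU  -- pair
[2] i4  st.MEM  -- no-port MEM/MEM
[3] i5,i6  st.MEM xor.ALU  -- pair
[4] i7,i8  add.ALU beq.BR  -- pair
[5] i9  or.ALU  -- WAW r5
[6] i10  sub.ALU  -- tail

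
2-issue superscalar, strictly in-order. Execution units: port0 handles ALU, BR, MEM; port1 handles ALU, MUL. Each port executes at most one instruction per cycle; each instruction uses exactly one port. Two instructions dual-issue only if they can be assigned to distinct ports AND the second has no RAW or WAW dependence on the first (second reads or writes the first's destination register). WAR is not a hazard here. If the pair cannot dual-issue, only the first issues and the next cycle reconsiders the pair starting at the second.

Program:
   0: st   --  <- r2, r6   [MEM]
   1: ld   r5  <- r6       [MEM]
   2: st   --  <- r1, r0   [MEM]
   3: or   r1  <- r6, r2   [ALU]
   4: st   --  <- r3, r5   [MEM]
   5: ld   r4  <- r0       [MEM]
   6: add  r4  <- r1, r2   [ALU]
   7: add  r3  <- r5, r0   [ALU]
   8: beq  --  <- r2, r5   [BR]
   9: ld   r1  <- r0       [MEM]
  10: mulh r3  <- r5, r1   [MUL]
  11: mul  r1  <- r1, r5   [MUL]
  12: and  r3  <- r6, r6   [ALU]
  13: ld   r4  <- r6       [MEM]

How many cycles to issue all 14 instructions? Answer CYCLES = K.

#0 head=0: st i0 no-port MEM/MEM
#1 head=1: ld i1 no-port MEM/MEM
#2 head=2: st;or i2+i3 pair
#3 head=4: st i4 no-port MEM/MEM
#4 head=5: ld i5 WAW r4
#5 head=6: add;add i6+i7 pair
#6 head=8: beq i8 no-port BR/MEM
#7 head=9: ld i9 RAW r1
#8 head=10: mulh i10 no-port MUL/MUL
#9 head=11: mul;and i11+i12 pair
#10 head=13: ld i13 tail

CYCLES = 11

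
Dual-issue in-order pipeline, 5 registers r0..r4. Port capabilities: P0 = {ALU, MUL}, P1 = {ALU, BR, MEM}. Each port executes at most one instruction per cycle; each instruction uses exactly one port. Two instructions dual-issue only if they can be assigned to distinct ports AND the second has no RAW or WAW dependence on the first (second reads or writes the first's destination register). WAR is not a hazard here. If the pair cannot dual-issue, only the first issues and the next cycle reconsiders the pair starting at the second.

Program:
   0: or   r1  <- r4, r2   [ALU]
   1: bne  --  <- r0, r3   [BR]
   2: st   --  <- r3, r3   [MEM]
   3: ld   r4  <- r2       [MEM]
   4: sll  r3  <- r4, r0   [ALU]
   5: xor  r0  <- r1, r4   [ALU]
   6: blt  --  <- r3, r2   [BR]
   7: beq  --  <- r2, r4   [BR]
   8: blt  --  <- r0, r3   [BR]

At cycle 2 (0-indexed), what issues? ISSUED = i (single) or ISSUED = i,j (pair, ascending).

ISSUED = 3

#0 head=0: or/bne i0+i1 pair
#1 head=2: st i2 no-port MEM/MEM
#2 head=3: ld i3 RAW r4
#3 head=4: sll/xor i4+i5 pair
#4 head=6: blt i6 no-port BR/BR
#5 head=7: beq i7 no-port BR/BR
#6 head=8: blt i8 tail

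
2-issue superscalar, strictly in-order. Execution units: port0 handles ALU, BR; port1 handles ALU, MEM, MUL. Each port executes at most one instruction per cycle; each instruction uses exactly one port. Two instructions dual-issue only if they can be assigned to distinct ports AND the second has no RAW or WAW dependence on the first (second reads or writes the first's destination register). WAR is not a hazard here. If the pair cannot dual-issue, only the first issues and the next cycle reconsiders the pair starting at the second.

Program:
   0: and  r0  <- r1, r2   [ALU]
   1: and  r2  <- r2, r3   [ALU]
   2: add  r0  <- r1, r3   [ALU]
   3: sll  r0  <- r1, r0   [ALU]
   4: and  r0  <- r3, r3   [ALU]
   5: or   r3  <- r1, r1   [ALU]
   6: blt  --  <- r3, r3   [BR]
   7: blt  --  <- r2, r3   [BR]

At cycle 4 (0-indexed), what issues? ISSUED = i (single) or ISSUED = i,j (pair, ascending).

ISSUED = 6

  cy0 -> i0&i1 (and.ALU and.ALU) dual
  cy1 -> i2 (add.ALU) RAW+WAW r0
  cy2 -> i3 (sll.ALU) WAW r0
  cy3 -> i4&i5 (and.ALU or.ALU) dual
  cy4 -> i6 (blt.BR) no-port BR/BR
  cy5 -> i7 (blt.BR) tail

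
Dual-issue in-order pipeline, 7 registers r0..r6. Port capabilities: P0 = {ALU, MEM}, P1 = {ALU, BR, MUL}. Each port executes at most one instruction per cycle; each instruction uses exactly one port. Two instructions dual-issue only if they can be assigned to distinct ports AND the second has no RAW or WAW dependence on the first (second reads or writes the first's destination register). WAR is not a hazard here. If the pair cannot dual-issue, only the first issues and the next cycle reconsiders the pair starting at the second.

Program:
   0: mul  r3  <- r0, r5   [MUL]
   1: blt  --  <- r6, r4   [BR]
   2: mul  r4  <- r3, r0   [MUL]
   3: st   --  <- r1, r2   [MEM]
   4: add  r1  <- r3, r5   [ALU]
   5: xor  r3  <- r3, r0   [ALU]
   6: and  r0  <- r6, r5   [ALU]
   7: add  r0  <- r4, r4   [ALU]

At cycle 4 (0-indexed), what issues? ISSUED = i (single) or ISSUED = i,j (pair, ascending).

c0: i0 mul.MUL  no-port MUL/BR
c1: i1 blt.BR  no-port BR/MUL
c2: i2,i3 mul.MUL+st.MEM  2-wide
c3: i4,i5 add.ALU+xor.ALU  2-wide
c4: i6 and.ALU  WAW r0
c5: i7 add.ALU  tail

ISSUED = 6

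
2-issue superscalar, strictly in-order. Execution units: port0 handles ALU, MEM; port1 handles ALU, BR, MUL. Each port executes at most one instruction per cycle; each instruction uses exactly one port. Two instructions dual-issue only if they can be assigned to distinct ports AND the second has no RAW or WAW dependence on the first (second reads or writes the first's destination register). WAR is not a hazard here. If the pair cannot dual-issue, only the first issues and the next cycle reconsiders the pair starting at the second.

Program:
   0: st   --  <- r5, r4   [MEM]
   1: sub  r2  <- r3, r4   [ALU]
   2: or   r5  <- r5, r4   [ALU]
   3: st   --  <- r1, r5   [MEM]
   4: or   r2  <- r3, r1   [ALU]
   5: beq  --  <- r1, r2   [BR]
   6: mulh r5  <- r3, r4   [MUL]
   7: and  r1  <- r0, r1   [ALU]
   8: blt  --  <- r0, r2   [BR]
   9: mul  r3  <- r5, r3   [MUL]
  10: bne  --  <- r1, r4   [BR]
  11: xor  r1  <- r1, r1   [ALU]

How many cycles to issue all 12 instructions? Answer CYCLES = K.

t=0 i0/i1:st.MEM;sub.ALU ; 2-wide
t=1 i2:or.ALU ; RAW r5
t=2 i3/i4:st.MEM;or.ALU ; 2-wide
t=3 i5:beq.BR ; no-port BR/MUL
t=4 i6/i7:mulh.MUL;and.ALU ; 2-wide
t=5 i8:blt.BR ; no-port BR/MUL
t=6 i9:mul.MUL ; no-port MUL/BR
t=7 i10/i11:bne.BR;xor.ALU ; 2-wide

CYCLES = 8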